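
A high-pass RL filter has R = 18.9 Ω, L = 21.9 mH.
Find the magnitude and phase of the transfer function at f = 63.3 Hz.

Step 1 — Angular frequency: ω = 2π·63.3 = 397.7 rad/s.
Step 2 — Transfer function: H(jω) = jωL/(R + jωL).
Step 3 — Numerator jωL = j·8.71; denominator R + jωL = 18.9 + j8.71.
Step 4 — H = 0.1752 + j0.3801.
Step 5 — Magnitude: |H| = 0.4185 (-7.6 dB); phase: φ = 65.3°.

|H| = 0.4185 (-7.6 dB), φ = 65.3°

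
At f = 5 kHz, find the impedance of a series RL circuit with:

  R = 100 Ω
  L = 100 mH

Step 1 — Angular frequency: ω = 2π·f = 2π·5000 = 3.142e+04 rad/s.
Step 2 — Component impedances:
  R: Z = R = 100 Ω
  L: Z = jωL = j·3.142e+04·0.1 = 0 + j3142 Ω
Step 3 — Series combination: Z_total = R + L = 100 + j3142 Ω = 3143∠88.2° Ω.

Z = 100 + j3142 Ω = 3143∠88.2° Ω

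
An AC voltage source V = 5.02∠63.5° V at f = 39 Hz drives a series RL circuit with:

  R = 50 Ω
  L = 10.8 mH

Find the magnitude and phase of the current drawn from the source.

Step 1 — Angular frequency: ω = 2π·f = 2π·39 = 245 rad/s.
Step 2 — Component impedances:
  R: Z = R = 50 Ω
  L: Z = jωL = j·245·0.0108 = 0 + j2.646 Ω
Step 3 — Series combination: Z_total = R + L = 50 + j2.646 Ω = 50.07∠3.0° Ω.
Step 4 — Source phasor: V = 5.02∠63.5° V = 2.24 + j4.493 V.
Step 5 — Ohm's law: I = V / Z_total = (2.24 + j4.493) / (50 + j2.646) = 0.04942 + j0.08724 A.
Step 6 — Convert to polar: |I| = 0.1003 A, ∠I = 60.5°.

I = 0.1003∠60.5° A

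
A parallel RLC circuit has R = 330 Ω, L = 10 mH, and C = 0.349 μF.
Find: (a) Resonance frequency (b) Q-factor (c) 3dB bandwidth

Step 1 — Resonance: ω₀ = 1/√(LC) = 1/√(0.01·3.49e-07) = 1.693e+04 rad/s.
Step 2 — f₀ = ω₀/(2π) = 2694 Hz.
Step 3 — Parallel Q: Q = R/(ω₀L) = 330/(1.693e+04·0.01) = 1.95.
Step 4 — Bandwidth: Δω = ω₀/Q = 8683 rad/s; BW = Δω/(2π) = 1382 Hz.

(a) f₀ = 2694 Hz  (b) Q = 1.95  (c) BW = 1382 Hz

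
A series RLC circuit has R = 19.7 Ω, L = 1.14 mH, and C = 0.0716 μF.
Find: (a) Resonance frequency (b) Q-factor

Step 1 — Resonance condition Im(Z)=0 gives ω₀ = 1/√(LC).
Step 2 — ω₀ = 1/√(0.00114·7.16e-08) = 1.107e+05 rad/s.
Step 3 — f₀ = ω₀/(2π) = 1.762e+04 Hz.
Step 4 — Series Q: Q = ω₀L/R = 1.107e+05·0.00114/19.7 = 6.405.

(a) f₀ = 1.762e+04 Hz  (b) Q = 6.405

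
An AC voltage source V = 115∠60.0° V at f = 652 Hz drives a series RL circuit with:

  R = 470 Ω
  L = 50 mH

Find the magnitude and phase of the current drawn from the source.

Step 1 — Angular frequency: ω = 2π·f = 2π·652 = 4097 rad/s.
Step 2 — Component impedances:
  R: Z = R = 470 Ω
  L: Z = jωL = j·4097·0.05 = 0 + j204.8 Ω
Step 3 — Series combination: Z_total = R + L = 470 + j204.8 Ω = 512.7∠23.5° Ω.
Step 4 — Source phasor: V = 115∠60.0° V = 57.5 + j99.59 V.
Step 5 — Ohm's law: I = V / Z_total = (57.5 + j99.59) / (470 + j204.8) = 0.1804 + j0.1333 A.
Step 6 — Convert to polar: |I| = 0.2243 A, ∠I = 36.5°.

I = 0.2243∠36.5° A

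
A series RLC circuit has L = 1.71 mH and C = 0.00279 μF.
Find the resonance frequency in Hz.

Step 1 — Resonance condition Im(Z)=0 gives ω₀ = 1/√(LC).
Step 2 — ω₀ = 1/√(0.00171·2.79e-09) = 4.578e+05 rad/s.
Step 3 — f₀ = ω₀/(2π) = 7.287e+04 Hz.

f₀ = 7.287e+04 Hz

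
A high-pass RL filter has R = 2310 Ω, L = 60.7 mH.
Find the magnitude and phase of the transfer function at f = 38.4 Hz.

Step 1 — Angular frequency: ω = 2π·38.4 = 241.3 rad/s.
Step 2 — Transfer function: H(jω) = jωL/(R + jωL).
Step 3 — Numerator jωL = j·14.65; denominator R + jωL = 2310 + j14.65.
Step 4 — H = 4.019e-05 + j0.00634.
Step 5 — Magnitude: |H| = 0.00634 (-44.0 dB); phase: φ = 89.6°.

|H| = 0.00634 (-44.0 dB), φ = 89.6°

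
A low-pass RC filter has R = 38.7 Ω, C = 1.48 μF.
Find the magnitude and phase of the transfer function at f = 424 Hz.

Step 1 — Angular frequency: ω = 2π·424 = 2664 rad/s.
Step 2 — Transfer function: H(jω) = 1/(1 + jωRC).
Step 3 — Denominator: 1 + jωRC = 1 + j·2664·38.7·1.48e-06 = 1 + j0.1526.
Step 4 — H = 0.9772 - j0.1491.
Step 5 — Magnitude: |H| = 0.9886 (-0.1 dB); phase: φ = -8.7°.

|H| = 0.9886 (-0.1 dB), φ = -8.7°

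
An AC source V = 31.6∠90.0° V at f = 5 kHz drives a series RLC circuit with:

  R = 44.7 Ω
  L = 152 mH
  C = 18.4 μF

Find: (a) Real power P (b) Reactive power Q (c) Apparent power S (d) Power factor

Step 1 — Angular frequency: ω = 2π·f = 2π·5000 = 3.142e+04 rad/s.
Step 2 — Component impedances:
  R: Z = R = 44.7 Ω
  L: Z = jωL = j·3.142e+04·0.152 = 0 + j4775 Ω
  C: Z = 1/(jωC) = -j/(ω·C) = 0 - j1.73 Ω
Step 3 — Series combination: Z_total = R + L + C = 44.7 + j4773 Ω = 4774∠89.5° Ω.
Step 4 — Source phasor: V = 31.6∠90.0° V = 0 + j31.6 V.
Step 5 — Current: I = V / Z = 0.006619 + j6.198e-05 A = 0.00662∠0.5° A.
Step 6 — Complex power: S = V·I* = 0.001959 + j0.2092 VA.
Step 7 — Real power: P = Re(S) = 0.001959 W.
Step 8 — Reactive power: Q = Im(S) = 0.2092 VAR.
Step 9 — Apparent power: |S| = 0.2092 VA.
Step 10 — Power factor: PF = P/|S| = 0.009364 (lagging).

(a) P = 0.001959 W  (b) Q = 0.2092 VAR  (c) S = 0.2092 VA  (d) PF = 0.009364 (lagging)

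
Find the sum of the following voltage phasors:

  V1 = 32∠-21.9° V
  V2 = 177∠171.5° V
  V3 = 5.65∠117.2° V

Step 1 — Convert each phasor to rectangular form:
  V1 = 32·(cos(-21.9°) + j·sin(-21.9°)) = 29.69 - j11.94 V
  V2 = 177·(cos(171.5°) + j·sin(171.5°)) = -175.1 + j26.16 V
  V3 = 5.65·(cos(117.2°) + j·sin(117.2°)) = -2.583 + j5.025 V
Step 2 — Sum components: V_total = -147.9 + j19.25 V.
Step 3 — Convert to polar: |V_total| = 149.2 V, ∠V_total = 172.6°.

V_total = 149.2∠172.6° V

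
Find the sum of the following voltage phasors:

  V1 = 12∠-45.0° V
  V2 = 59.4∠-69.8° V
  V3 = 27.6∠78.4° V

Step 1 — Convert each phasor to rectangular form:
  V1 = 12·(cos(-45.0°) + j·sin(-45.0°)) = 8.485 - j8.485 V
  V2 = 59.4·(cos(-69.8°) + j·sin(-69.8°)) = 20.51 - j55.75 V
  V3 = 27.6·(cos(78.4°) + j·sin(78.4°)) = 5.55 + j27.04 V
Step 2 — Sum components: V_total = 34.55 - j37.2 V.
Step 3 — Convert to polar: |V_total| = 50.76 V, ∠V_total = -47.1°.

V_total = 50.76∠-47.1° V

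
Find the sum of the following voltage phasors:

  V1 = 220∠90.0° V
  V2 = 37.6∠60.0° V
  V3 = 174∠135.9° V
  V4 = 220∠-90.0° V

Step 1 — Convert each phasor to rectangular form:
  V1 = 220·(cos(90.0°) + j·sin(90.0°)) = 0 + j220 V
  V2 = 37.6·(cos(60.0°) + j·sin(60.0°)) = 18.8 + j32.56 V
  V3 = 174·(cos(135.9°) + j·sin(135.9°)) = -125 + j121.1 V
  V4 = 220·(cos(-90.0°) + j·sin(-90.0°)) = 0 - j220 V
Step 2 — Sum components: V_total = -106.2 + j153.7 V.
Step 3 — Convert to polar: |V_total| = 186.8 V, ∠V_total = 124.6°.

V_total = 186.8∠124.6° V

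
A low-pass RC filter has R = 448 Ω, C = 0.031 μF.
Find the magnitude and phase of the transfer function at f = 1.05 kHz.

Step 1 — Angular frequency: ω = 2π·1050 = 6597 rad/s.
Step 2 — Transfer function: H(jω) = 1/(1 + jωRC).
Step 3 — Denominator: 1 + jωRC = 1 + j·6597·448·3.1e-08 = 1 + j0.09162.
Step 4 — H = 0.9917 - j0.09086.
Step 5 — Magnitude: |H| = 0.9958 (-0.0 dB); phase: φ = -5.2°.

|H| = 0.9958 (-0.0 dB), φ = -5.2°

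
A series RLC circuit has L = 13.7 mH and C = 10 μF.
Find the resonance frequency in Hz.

Step 1 — Resonance condition Im(Z)=0 gives ω₀ = 1/√(LC).
Step 2 — ω₀ = 1/√(0.0137·1e-05) = 2702 rad/s.
Step 3 — f₀ = ω₀/(2π) = 430 Hz.

f₀ = 430 Hz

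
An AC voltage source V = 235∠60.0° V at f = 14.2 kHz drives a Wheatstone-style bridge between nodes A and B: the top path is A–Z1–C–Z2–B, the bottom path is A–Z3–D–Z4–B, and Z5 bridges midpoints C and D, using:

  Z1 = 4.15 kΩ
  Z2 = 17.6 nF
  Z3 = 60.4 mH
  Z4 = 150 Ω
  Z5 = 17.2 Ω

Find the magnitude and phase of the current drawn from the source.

Step 1 — Angular frequency: ω = 2π·f = 2π·1.42e+04 = 8.922e+04 rad/s.
Step 2 — Component impedances:
  Z1: Z = R = 4150 Ω
  Z2: Z = 1/(jωC) = -j/(ω·C) = 0 - j636.8 Ω
  Z3: Z = jωL = j·8.922e+04·0.0604 = 0 + j5389 Ω
  Z4: Z = R = 150 Ω
  Z5: Z = R = 17.2 Ω
Step 3 — Bridge requires nodal analysis (the Z5 bridge couples midpoints C and D, so the two paths cannot be reduced to a simple series/parallel combination). Setting node B to ground and injecting 1 A at node A, the 3-node admittance system at A, C, D solves to V_A = Z_AB = 2752 + j1978 Ω = 3389∠35.7° Ω.
Step 4 — Source phasor: V = 235∠60.0° V = 117.5 + j203.5 V.
Step 5 — Ohm's law: I = V / Z_total = (117.5 + j203.5) / (2752 + j1978) = 0.06321 + j0.02853 A.
Step 6 — Convert to polar: |I| = 0.06935 A, ∠I = 24.3°.

I = 0.06935∠24.3° A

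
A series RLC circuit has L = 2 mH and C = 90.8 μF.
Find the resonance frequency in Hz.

Step 1 — Resonance condition Im(Z)=0 gives ω₀ = 1/√(LC).
Step 2 — ω₀ = 1/√(0.002·9.08e-05) = 2347 rad/s.
Step 3 — f₀ = ω₀/(2π) = 373.5 Hz.

f₀ = 373.5 Hz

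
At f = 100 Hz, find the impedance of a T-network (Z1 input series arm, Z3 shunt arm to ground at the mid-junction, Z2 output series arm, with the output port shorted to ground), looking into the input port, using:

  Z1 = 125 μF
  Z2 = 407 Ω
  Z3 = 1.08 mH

Step 1 — Angular frequency: ω = 2π·f = 2π·100 = 628.3 rad/s.
Step 2 — Component impedances:
  Z1: Z = 1/(jωC) = -j/(ω·C) = 0 - j12.73 Ω
  Z2: Z = R = 407 Ω
  Z3: Z = jωL = j·628.3·0.00108 = 0 + j0.6786 Ω
Step 3 — With the output port shorted to ground, the output series arm Z2 runs from the junction to ground; the shunt arm Z3 also runs from the junction to ground. They appear in parallel: Z3 || Z2 = 0.001131 + j0.6786 Ω.
Step 4 — Series with input arm Z1: Z_in = Z1 + (Z3 || Z2) = 0.001131 - j12.05 Ω = 12.05∠-90.0° Ω.

Z = 0.001131 - j12.05 Ω = 12.05∠-90.0° Ω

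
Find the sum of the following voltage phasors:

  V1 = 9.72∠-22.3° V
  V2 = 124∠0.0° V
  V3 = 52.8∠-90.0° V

Step 1 — Convert each phasor to rectangular form:
  V1 = 9.72·(cos(-22.3°) + j·sin(-22.3°)) = 8.993 - j3.688 V
  V2 = 124·(cos(0.0°) + j·sin(0.0°)) = 124 V
  V3 = 52.8·(cos(-90.0°) + j·sin(-90.0°)) = 0 - j52.8 V
Step 2 — Sum components: V_total = 133 - j56.49 V.
Step 3 — Convert to polar: |V_total| = 144.5 V, ∠V_total = -23.0°.

V_total = 144.5∠-23.0° V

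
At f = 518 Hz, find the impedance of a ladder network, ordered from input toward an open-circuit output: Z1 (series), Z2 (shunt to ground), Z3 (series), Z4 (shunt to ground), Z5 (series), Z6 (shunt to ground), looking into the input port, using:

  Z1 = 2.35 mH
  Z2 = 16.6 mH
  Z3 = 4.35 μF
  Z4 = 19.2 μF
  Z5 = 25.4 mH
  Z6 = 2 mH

Step 1 — Angular frequency: ω = 2π·f = 2π·518 = 3255 rad/s.
Step 2 — Component impedances:
  Z1: Z = jωL = j·3255·0.00235 = 0 + j7.649 Ω
  Z2: Z = jωL = j·3255·0.0166 = 0 + j54.03 Ω
  Z3: Z = 1/(jωC) = -j/(ω·C) = 0 - j70.63 Ω
  Z4: Z = 1/(jωC) = -j/(ω·C) = 0 - j16 Ω
  Z5: Z = jωL = j·3255·0.0254 = 0 + j82.67 Ω
  Z6: Z = jωL = j·3255·0.002 = 0 + j6.509 Ω
Step 3 — Ladder network (open output): work backward from the far end, alternating series and parallel combinations. Z_in = 0 + j142.5 Ω = 142.5∠90.0° Ω.

Z = 0 + j142.5 Ω = 142.5∠90.0° Ω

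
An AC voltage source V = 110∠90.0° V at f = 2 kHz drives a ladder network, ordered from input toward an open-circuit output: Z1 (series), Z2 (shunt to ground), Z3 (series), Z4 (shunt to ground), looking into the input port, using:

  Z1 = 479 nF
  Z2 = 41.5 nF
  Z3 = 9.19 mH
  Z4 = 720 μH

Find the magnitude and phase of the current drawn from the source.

Step 1 — Angular frequency: ω = 2π·f = 2π·2000 = 1.257e+04 rad/s.
Step 2 — Component impedances:
  Z1: Z = 1/(jωC) = -j/(ω·C) = 0 - j166.1 Ω
  Z2: Z = 1/(jωC) = -j/(ω·C) = 0 - j1918 Ω
  Z3: Z = jωL = j·1.257e+04·0.00919 = 0 + j115.5 Ω
  Z4: Z = jωL = j·1.257e+04·0.00072 = 0 + j9.048 Ω
Step 3 — Ladder network (open output): work backward from the far end, alternating series and parallel combinations. Z_in = 0 - j32.95 Ω = 32.95∠-90.0° Ω.
Step 4 — Source phasor: V = 110∠90.0° V = 0 + j110 V.
Step 5 — Ohm's law: I = V / Z_total = (0 + j110) / (0 - j32.95) = -3.338 A.
Step 6 — Convert to polar: |I| = 3.338 A, ∠I = 180.0°.

I = 3.338∠180.0° A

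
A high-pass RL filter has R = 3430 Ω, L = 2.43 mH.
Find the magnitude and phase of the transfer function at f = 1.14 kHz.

Step 1 — Angular frequency: ω = 2π·1140 = 7163 rad/s.
Step 2 — Transfer function: H(jω) = jωL/(R + jωL).
Step 3 — Numerator jωL = j·17.41; denominator R + jωL = 3430 + j17.41.
Step 4 — H = 2.575e-05 + j0.005074.
Step 5 — Magnitude: |H| = 0.005074 (-45.9 dB); phase: φ = 89.7°.

|H| = 0.005074 (-45.9 dB), φ = 89.7°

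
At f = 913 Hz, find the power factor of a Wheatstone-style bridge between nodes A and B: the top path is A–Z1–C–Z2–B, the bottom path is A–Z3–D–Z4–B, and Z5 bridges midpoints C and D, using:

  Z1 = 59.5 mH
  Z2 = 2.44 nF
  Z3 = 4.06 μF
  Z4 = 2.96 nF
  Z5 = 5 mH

Step 1 — Angular frequency: ω = 2π·f = 2π·913 = 5737 rad/s.
Step 2 — Component impedances:
  Z1: Z = jωL = j·5737·0.0595 = 0 + j341.3 Ω
  Z2: Z = 1/(jωC) = -j/(ω·C) = 0 - j7.144e+04 Ω
  Z3: Z = 1/(jωC) = -j/(ω·C) = 0 - j42.94 Ω
  Z4: Z = 1/(jωC) = -j/(ω·C) = 0 - j5.889e+04 Ω
  Z5: Z = jωL = j·5737·0.005 = 0 + j28.68 Ω
Step 3 — Bridge requires nodal analysis (the Z5 bridge couples midpoints C and D, so the two paths cannot be reduced to a simple series/parallel combination). Setting node B to ground and injecting 1 A at node A, the 3-node admittance system at A, C, D solves to V_A = Z_AB = 0 - j3.232e+04 Ω = 3.232e+04∠-90.0° Ω.
Step 4 — Power factor: PF = cos(φ) = Re(Z)/|Z| = -0/3.232e+04 = -0.
Step 5 — Type: Im(Z) = -3.232e+04 ⇒ leading (phase φ = -90.0°).

PF = -0 (leading, φ = -90.0°)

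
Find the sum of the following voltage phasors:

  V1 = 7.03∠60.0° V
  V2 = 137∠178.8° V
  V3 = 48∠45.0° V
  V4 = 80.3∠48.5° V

Step 1 — Convert each phasor to rectangular form:
  V1 = 7.03·(cos(60.0°) + j·sin(60.0°)) = 3.515 + j6.088 V
  V2 = 137·(cos(178.8°) + j·sin(178.8°)) = -137 + j2.869 V
  V3 = 48·(cos(45.0°) + j·sin(45.0°)) = 33.94 + j33.94 V
  V4 = 80.3·(cos(48.5°) + j·sin(48.5°)) = 53.21 + j60.14 V
Step 2 — Sum components: V_total = -46.31 + j103 V.
Step 3 — Convert to polar: |V_total| = 113 V, ∠V_total = 114.2°.

V_total = 113∠114.2° V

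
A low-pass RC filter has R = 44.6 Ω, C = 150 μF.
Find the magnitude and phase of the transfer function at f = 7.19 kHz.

Step 1 — Angular frequency: ω = 2π·7190 = 4.518e+04 rad/s.
Step 2 — Transfer function: H(jω) = 1/(1 + jωRC).
Step 3 — Denominator: 1 + jωRC = 1 + j·4.518e+04·44.6·0.00015 = 1 + j302.2.
Step 4 — H = 1.095e-05 - j0.003309.
Step 5 — Magnitude: |H| = 0.003309 (-49.6 dB); phase: φ = -89.8°.

|H| = 0.003309 (-49.6 dB), φ = -89.8°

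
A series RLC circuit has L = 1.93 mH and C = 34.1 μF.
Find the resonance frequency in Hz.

Step 1 — Resonance condition Im(Z)=0 gives ω₀ = 1/√(LC).
Step 2 — ω₀ = 1/√(0.00193·3.41e-05) = 3898 rad/s.
Step 3 — f₀ = ω₀/(2π) = 620.4 Hz.

f₀ = 620.4 Hz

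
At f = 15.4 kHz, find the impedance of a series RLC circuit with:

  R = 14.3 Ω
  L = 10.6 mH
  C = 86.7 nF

Step 1 — Angular frequency: ω = 2π·f = 2π·1.54e+04 = 9.676e+04 rad/s.
Step 2 — Component impedances:
  R: Z = R = 14.3 Ω
  L: Z = jωL = j·9.676e+04·0.0106 = 0 + j1026 Ω
  C: Z = 1/(jωC) = -j/(ω·C) = 0 - j119.2 Ω
Step 3 — Series combination: Z_total = R + L + C = 14.3 + j906.5 Ω = 906.6∠89.1° Ω.

Z = 14.3 + j906.5 Ω = 906.6∠89.1° Ω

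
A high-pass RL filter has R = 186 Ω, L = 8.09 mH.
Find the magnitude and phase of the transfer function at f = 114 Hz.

Step 1 — Angular frequency: ω = 2π·114 = 716.3 rad/s.
Step 2 — Transfer function: H(jω) = jωL/(R + jωL).
Step 3 — Numerator jωL = j·5.795; denominator R + jωL = 186 + j5.795.
Step 4 — H = 0.0009697 + j0.03112.
Step 5 — Magnitude: |H| = 0.03114 (-30.1 dB); phase: φ = 88.2°.

|H| = 0.03114 (-30.1 dB), φ = 88.2°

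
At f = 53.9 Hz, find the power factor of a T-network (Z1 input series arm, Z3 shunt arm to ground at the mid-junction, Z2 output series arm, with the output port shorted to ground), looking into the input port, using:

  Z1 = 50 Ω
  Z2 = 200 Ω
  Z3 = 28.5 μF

Step 1 — Angular frequency: ω = 2π·f = 2π·53.9 = 338.7 rad/s.
Step 2 — Component impedances:
  Z1: Z = R = 50 Ω
  Z2: Z = R = 200 Ω
  Z3: Z = 1/(jωC) = -j/(ω·C) = 0 - j103.6 Ω
Step 3 — With the output port shorted to ground, the output series arm Z2 runs from the junction to ground; the shunt arm Z3 also runs from the junction to ground. They appear in parallel: Z3 || Z2 = 42.32 - j81.69 Ω.
Step 4 — Series with input arm Z1: Z_in = Z1 + (Z3 || Z2) = 92.32 - j81.69 Ω = 123.3∠-41.5° Ω.
Step 5 — Power factor: PF = cos(φ) = Re(Z)/|Z| = 92.316/123.27 = 0.7489.
Step 6 — Type: Im(Z) = -81.69 ⇒ leading (phase φ = -41.5°).

PF = 0.7489 (leading, φ = -41.5°)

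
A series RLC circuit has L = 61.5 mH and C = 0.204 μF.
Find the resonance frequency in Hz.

Step 1 — Resonance condition Im(Z)=0 gives ω₀ = 1/√(LC).
Step 2 — ω₀ = 1/√(0.0615·2.04e-07) = 8928 rad/s.
Step 3 — f₀ = ω₀/(2π) = 1421 Hz.

f₀ = 1421 Hz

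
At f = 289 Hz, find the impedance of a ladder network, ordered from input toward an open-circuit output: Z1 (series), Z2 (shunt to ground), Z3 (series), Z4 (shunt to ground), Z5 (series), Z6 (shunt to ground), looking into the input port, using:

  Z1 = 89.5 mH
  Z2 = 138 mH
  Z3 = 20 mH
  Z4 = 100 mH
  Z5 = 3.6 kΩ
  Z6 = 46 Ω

Step 1 — Angular frequency: ω = 2π·f = 2π·289 = 1816 rad/s.
Step 2 — Component impedances:
  Z1: Z = jωL = j·1816·0.0895 = 0 + j162.5 Ω
  Z2: Z = jωL = j·1816·0.138 = 0 + j250.6 Ω
  Z3: Z = jωL = j·1816·0.02 = 0 + j36.32 Ω
  Z4: Z = jωL = j·1816·0.1 = 0 + j181.6 Ω
  Z5: Z = R = 3600 Ω
  Z6: Z = R = 46 Ω
Step 3 — Ladder network (open output): work backward from the far end, alternating series and parallel combinations. Z_in = 2.585 + j279 Ω = 279∠89.5° Ω.

Z = 2.585 + j279 Ω = 279∠89.5° Ω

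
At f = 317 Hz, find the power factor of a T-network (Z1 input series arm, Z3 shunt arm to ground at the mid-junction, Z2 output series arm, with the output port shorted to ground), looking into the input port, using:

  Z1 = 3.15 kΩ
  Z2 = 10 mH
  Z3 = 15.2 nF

Step 1 — Angular frequency: ω = 2π·f = 2π·317 = 1992 rad/s.
Step 2 — Component impedances:
  Z1: Z = R = 3150 Ω
  Z2: Z = jωL = j·1992·0.01 = 0 + j19.92 Ω
  Z3: Z = 1/(jωC) = -j/(ω·C) = 0 - j3.303e+04 Ω
Step 3 — With the output port shorted to ground, the output series arm Z2 runs from the junction to ground; the shunt arm Z3 also runs from the junction to ground. They appear in parallel: Z3 || Z2 = 0 + j19.93 Ω.
Step 4 — Series with input arm Z1: Z_in = Z1 + (Z3 || Z2) = 3150 + j19.93 Ω = 3150∠0.4° Ω.
Step 5 — Power factor: PF = cos(φ) = Re(Z)/|Z| = 3150/3150 = 1.
Step 6 — Type: Im(Z) = 19.93 ⇒ lagging (phase φ = 0.4°).

PF = 1 (lagging, φ = 0.4°)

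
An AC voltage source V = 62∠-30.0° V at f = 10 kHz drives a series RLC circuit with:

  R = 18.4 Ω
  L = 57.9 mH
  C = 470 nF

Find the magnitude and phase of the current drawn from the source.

Step 1 — Angular frequency: ω = 2π·f = 2π·1e+04 = 6.283e+04 rad/s.
Step 2 — Component impedances:
  R: Z = R = 18.4 Ω
  L: Z = jωL = j·6.283e+04·0.0579 = 0 + j3638 Ω
  C: Z = 1/(jωC) = -j/(ω·C) = 0 - j33.86 Ω
Step 3 — Series combination: Z_total = R + L + C = 18.4 + j3604 Ω = 3604∠89.7° Ω.
Step 4 — Source phasor: V = 62∠-30.0° V = 53.69 - j31 V.
Step 5 — Ohm's law: I = V / Z_total = (53.69 - j31) / (18.4 + j3604) = -0.008525 - j0.01494 A.
Step 6 — Convert to polar: |I| = 0.0172 A, ∠I = -119.7°.

I = 0.0172∠-119.7° A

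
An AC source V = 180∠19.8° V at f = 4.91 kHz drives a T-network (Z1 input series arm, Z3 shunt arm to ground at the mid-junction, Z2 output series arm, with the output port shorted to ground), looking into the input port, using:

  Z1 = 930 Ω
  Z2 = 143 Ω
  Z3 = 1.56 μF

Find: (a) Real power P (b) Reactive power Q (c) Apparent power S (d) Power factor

Step 1 — Angular frequency: ω = 2π·f = 2π·4910 = 3.085e+04 rad/s.
Step 2 — Component impedances:
  Z1: Z = R = 930 Ω
  Z2: Z = R = 143 Ω
  Z3: Z = 1/(jωC) = -j/(ω·C) = 0 - j20.78 Ω
Step 3 — With the output port shorted to ground, the output series arm Z2 runs from the junction to ground; the shunt arm Z3 also runs from the junction to ground. They appear in parallel: Z3 || Z2 = 2.957 - j20.35 Ω.
Step 4 — Series with input arm Z1: Z_in = Z1 + (Z3 || Z2) = 933 - j20.35 Ω = 933.2∠-1.2° Ω.
Step 5 — Source phasor: V = 180∠19.8° V = 169.4 + j60.97 V.
Step 6 — Current: I = V / Z = 0.18 + j0.06928 A = 0.1929∠21.0° A.
Step 7 — Complex power: S = V·I* = 34.71 - j0.7571 VA.
Step 8 — Real power: P = Re(S) = 34.71 W.
Step 9 — Reactive power: Q = Im(S) = -0.7571 VAR.
Step 10 — Apparent power: |S| = 34.72 VA.
Step 11 — Power factor: PF = P/|S| = 0.9998 (leading).

(a) P = 34.71 W  (b) Q = -0.7571 VAR  (c) S = 34.72 VA  (d) PF = 0.9998 (leading)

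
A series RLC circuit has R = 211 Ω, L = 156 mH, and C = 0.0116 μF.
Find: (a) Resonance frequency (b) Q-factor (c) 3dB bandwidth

Step 1 — Resonance condition Im(Z)=0 gives ω₀ = 1/√(LC).
Step 2 — ω₀ = 1/√(0.156·1.16e-08) = 2.351e+04 rad/s.
Step 3 — f₀ = ω₀/(2π) = 3741 Hz.
Step 4 — Series Q: Q = ω₀L/R = 2.351e+04·0.156/211 = 17.38.
Step 5 — 3dB bandwidth: Δω = ω₀/Q = 1353 rad/s; BW = Δω/(2π) = 215.3 Hz.

(a) f₀ = 3741 Hz  (b) Q = 17.38  (c) BW = 215.3 Hz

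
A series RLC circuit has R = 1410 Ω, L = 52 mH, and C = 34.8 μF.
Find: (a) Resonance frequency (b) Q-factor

Step 1 — Resonance condition Im(Z)=0 gives ω₀ = 1/√(LC).
Step 2 — ω₀ = 1/√(0.052·3.48e-05) = 743.4 rad/s.
Step 3 — f₀ = ω₀/(2π) = 118.3 Hz.
Step 4 — Series Q: Q = ω₀L/R = 743.4·0.052/1410 = 0.02742.

(a) f₀ = 118.3 Hz  (b) Q = 0.02742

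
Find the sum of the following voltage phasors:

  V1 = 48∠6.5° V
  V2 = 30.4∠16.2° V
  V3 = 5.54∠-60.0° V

Step 1 — Convert each phasor to rectangular form:
  V1 = 48·(cos(6.5°) + j·sin(6.5°)) = 47.69 + j5.434 V
  V2 = 30.4·(cos(16.2°) + j·sin(16.2°)) = 29.19 + j8.481 V
  V3 = 5.54·(cos(-60.0°) + j·sin(-60.0°)) = 2.77 - j4.798 V
Step 2 — Sum components: V_total = 79.65 + j9.117 V.
Step 3 — Convert to polar: |V_total| = 80.17 V, ∠V_total = 6.5°.

V_total = 80.17∠6.5° V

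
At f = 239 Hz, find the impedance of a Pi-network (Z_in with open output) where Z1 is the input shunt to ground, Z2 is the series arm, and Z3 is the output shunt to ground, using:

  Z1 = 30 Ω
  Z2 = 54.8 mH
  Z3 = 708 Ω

Step 1 — Angular frequency: ω = 2π·f = 2π·239 = 1502 rad/s.
Step 2 — Component impedances:
  Z1: Z = R = 30 Ω
  Z2: Z = jωL = j·1502·0.0548 = 0 + j82.29 Ω
  Z3: Z = R = 708 Ω
Step 3 — With open output, the series arm Z2 and the output shunt Z3 appear in series to ground: Z2 + Z3 = 708 + j82.29 Ω.
Step 4 — Parallel with input shunt Z1: Z_in = Z1 || (Z2 + Z3) = 28.8 + j0.1343 Ω = 28.8∠0.3° Ω.

Z = 28.8 + j0.1343 Ω = 28.8∠0.3° Ω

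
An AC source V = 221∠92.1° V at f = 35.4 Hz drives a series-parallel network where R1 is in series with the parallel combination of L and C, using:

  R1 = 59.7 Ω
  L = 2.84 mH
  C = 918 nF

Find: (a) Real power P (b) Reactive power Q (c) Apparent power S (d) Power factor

Step 1 — Angular frequency: ω = 2π·f = 2π·35.4 = 222.4 rad/s.
Step 2 — Component impedances:
  R1: Z = R = 59.7 Ω
  L: Z = jωL = j·222.4·0.00284 = 0 + j0.6317 Ω
  C: Z = 1/(jωC) = -j/(ω·C) = 0 - j4897 Ω
Step 3 — Parallel branch: L || C = 1/(1/L + 1/C) = 0 + j0.6318 Ω.
Step 4 — Series with R1: Z_total = R1 + (L || C) = 59.7 + j0.6318 Ω = 59.7∠0.6° Ω.
Step 5 — Source phasor: V = 221∠92.1° V = -8.098 + j220.9 V.
Step 6 — Current: I = V / Z = -0.09649 + j3.7 A = 3.702∠91.5° A.
Step 7 — Complex power: S = V·I* = 818 + j8.657 VA.
Step 8 — Real power: P = Re(S) = 818 W.
Step 9 — Reactive power: Q = Im(S) = 8.657 VAR.
Step 10 — Apparent power: |S| = 818.1 VA.
Step 11 — Power factor: PF = P/|S| = 0.9999 (lagging).

(a) P = 818 W  (b) Q = 8.657 VAR  (c) S = 818.1 VA  (d) PF = 0.9999 (lagging)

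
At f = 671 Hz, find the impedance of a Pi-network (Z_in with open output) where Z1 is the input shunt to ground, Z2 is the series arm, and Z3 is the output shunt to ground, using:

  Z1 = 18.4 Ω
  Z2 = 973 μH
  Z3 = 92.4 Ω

Step 1 — Angular frequency: ω = 2π·f = 2π·671 = 4216 rad/s.
Step 2 — Component impedances:
  Z1: Z = R = 18.4 Ω
  Z2: Z = jωL = j·4216·0.000973 = 0 + j4.102 Ω
  Z3: Z = R = 92.4 Ω
Step 3 — With open output, the series arm Z2 and the output shunt Z3 appear in series to ground: Z2 + Z3 = 92.4 + j4.102 Ω.
Step 4 — Parallel with input shunt Z1: Z_in = Z1 || (Z2 + Z3) = 15.35 + j0.113 Ω = 15.35∠0.4° Ω.

Z = 15.35 + j0.113 Ω = 15.35∠0.4° Ω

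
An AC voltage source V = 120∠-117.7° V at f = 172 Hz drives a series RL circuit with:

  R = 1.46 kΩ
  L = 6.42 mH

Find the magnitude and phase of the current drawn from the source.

Step 1 — Angular frequency: ω = 2π·f = 2π·172 = 1081 rad/s.
Step 2 — Component impedances:
  R: Z = R = 1460 Ω
  L: Z = jωL = j·1081·0.00642 = 0 + j6.938 Ω
Step 3 — Series combination: Z_total = R + L = 1460 + j6.938 Ω = 1460∠0.3° Ω.
Step 4 — Source phasor: V = 120∠-117.7° V = -55.78 - j106.2 V.
Step 5 — Ohm's law: I = V / Z_total = (-55.78 - j106.2) / (1460 + j6.938) = -0.03855 - j0.07259 A.
Step 6 — Convert to polar: |I| = 0.08219 A, ∠I = -118.0°.

I = 0.08219∠-118.0° A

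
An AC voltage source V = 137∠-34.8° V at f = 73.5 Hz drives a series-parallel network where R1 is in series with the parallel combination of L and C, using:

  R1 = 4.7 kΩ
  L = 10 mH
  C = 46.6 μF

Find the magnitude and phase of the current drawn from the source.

Step 1 — Angular frequency: ω = 2π·f = 2π·73.5 = 461.8 rad/s.
Step 2 — Component impedances:
  R1: Z = R = 4700 Ω
  L: Z = jωL = j·461.8·0.01 = 0 + j4.618 Ω
  C: Z = 1/(jωC) = -j/(ω·C) = 0 - j46.47 Ω
Step 3 — Parallel branch: L || C = 1/(1/L + 1/C) = 0 + j5.128 Ω.
Step 4 — Series with R1: Z_total = R1 + (L || C) = 4700 + j5.128 Ω = 4700∠0.1° Ω.
Step 5 — Source phasor: V = 137∠-34.8° V = 112.5 - j78.19 V.
Step 6 — Ohm's law: I = V / Z_total = (112.5 - j78.19) / (4700 + j5.128) = 0.02392 - j0.01666 A.
Step 7 — Convert to polar: |I| = 0.02915 A, ∠I = -34.9°.

I = 0.02915∠-34.9° A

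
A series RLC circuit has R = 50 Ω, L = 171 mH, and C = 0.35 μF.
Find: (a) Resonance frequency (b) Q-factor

Step 1 — Resonance condition Im(Z)=0 gives ω₀ = 1/√(LC).
Step 2 — ω₀ = 1/√(0.171·3.5e-07) = 4088 rad/s.
Step 3 — f₀ = ω₀/(2π) = 650.6 Hz.
Step 4 — Series Q: Q = ω₀L/R = 4088·0.171/50 = 13.98.

(a) f₀ = 650.6 Hz  (b) Q = 13.98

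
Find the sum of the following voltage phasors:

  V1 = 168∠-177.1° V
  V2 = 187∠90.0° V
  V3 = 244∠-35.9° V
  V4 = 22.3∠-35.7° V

Step 1 — Convert each phasor to rectangular form:
  V1 = 168·(cos(-177.1°) + j·sin(-177.1°)) = -167.8 - j8.5 V
  V2 = 187·(cos(90.0°) + j·sin(90.0°)) = 0 + j187 V
  V3 = 244·(cos(-35.9°) + j·sin(-35.9°)) = 197.7 - j143.1 V
  V4 = 22.3·(cos(-35.7°) + j·sin(-35.7°)) = 18.11 - j13.01 V
Step 2 — Sum components: V_total = 47.97 + j22.41 V.
Step 3 — Convert to polar: |V_total| = 52.95 V, ∠V_total = 25.0°.

V_total = 52.95∠25.0° V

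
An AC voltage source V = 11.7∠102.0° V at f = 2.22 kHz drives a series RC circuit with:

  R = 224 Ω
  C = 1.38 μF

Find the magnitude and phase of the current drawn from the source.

Step 1 — Angular frequency: ω = 2π·f = 2π·2220 = 1.395e+04 rad/s.
Step 2 — Component impedances:
  R: Z = R = 224 Ω
  C: Z = 1/(jωC) = -j/(ω·C) = 0 - j51.95 Ω
Step 3 — Series combination: Z_total = R + C = 224 - j51.95 Ω = 229.9∠-13.1° Ω.
Step 4 — Source phasor: V = 11.7∠102.0° V = -2.433 + j11.44 V.
Step 5 — Ohm's law: I = V / Z_total = (-2.433 + j11.44) / (224 - j51.95) = -0.02155 + j0.04609 A.
Step 6 — Convert to polar: |I| = 0.05088 A, ∠I = 115.1°.

I = 0.05088∠115.1° A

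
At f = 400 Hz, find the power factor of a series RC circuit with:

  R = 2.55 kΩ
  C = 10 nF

Step 1 — Angular frequency: ω = 2π·f = 2π·400 = 2513 rad/s.
Step 2 — Component impedances:
  R: Z = R = 2550 Ω
  C: Z = 1/(jωC) = -j/(ω·C) = 0 - j3.979e+04 Ω
Step 3 — Series combination: Z_total = R + C = 2550 - j3.979e+04 Ω = 3.987e+04∠-86.3° Ω.
Step 4 — Power factor: PF = cos(φ) = Re(Z)/|Z| = 2550/3.987e+04 = 0.06396.
Step 5 — Type: Im(Z) = -3.979e+04 ⇒ leading (phase φ = -86.3°).

PF = 0.06396 (leading, φ = -86.3°)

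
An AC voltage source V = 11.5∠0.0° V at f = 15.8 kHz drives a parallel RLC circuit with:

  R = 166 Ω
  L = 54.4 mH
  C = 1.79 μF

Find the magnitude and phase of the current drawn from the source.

Step 1 — Angular frequency: ω = 2π·f = 2π·1.58e+04 = 9.927e+04 rad/s.
Step 2 — Component impedances:
  R: Z = R = 166 Ω
  L: Z = jωL = j·9.927e+04·0.0544 = 0 + j5401 Ω
  C: Z = 1/(jωC) = -j/(ω·C) = 0 - j5.627 Ω
Step 3 — Parallel combination: 1/Z_total = 1/R + 1/L + 1/C; Z_total = 0.1909 - j5.627 Ω = 5.63∠-88.1° Ω.
Step 4 — Source phasor: V = 11.5∠0.0° V = 11.5 V.
Step 5 — Ohm's law: I = V / Z_total = (11.5) / (0.1909 - j5.627) = 0.06928 + j2.041 A.
Step 6 — Convert to polar: |I| = 2.043 A, ∠I = 88.1°.

I = 2.043∠88.1° A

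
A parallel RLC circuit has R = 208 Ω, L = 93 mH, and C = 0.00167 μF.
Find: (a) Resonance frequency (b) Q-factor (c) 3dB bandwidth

Step 1 — Resonance: ω₀ = 1/√(LC) = 1/√(0.093·1.67e-09) = 8.024e+04 rad/s.
Step 2 — f₀ = ω₀/(2π) = 1.277e+04 Hz.
Step 3 — Parallel Q: Q = R/(ω₀L) = 208/(8.024e+04·0.093) = 0.02787.
Step 4 — Bandwidth: Δω = ω₀/Q = 2.879e+06 rad/s; BW = Δω/(2π) = 4.582e+05 Hz.

(a) f₀ = 1.277e+04 Hz  (b) Q = 0.02787  (c) BW = 4.582e+05 Hz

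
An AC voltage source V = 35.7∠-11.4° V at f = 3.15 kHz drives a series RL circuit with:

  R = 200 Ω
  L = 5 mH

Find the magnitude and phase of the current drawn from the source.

Step 1 — Angular frequency: ω = 2π·f = 2π·3150 = 1.979e+04 rad/s.
Step 2 — Component impedances:
  R: Z = R = 200 Ω
  L: Z = jωL = j·1.979e+04·0.005 = 0 + j98.96 Ω
Step 3 — Series combination: Z_total = R + L = 200 + j98.96 Ω = 223.1∠26.3° Ω.
Step 4 — Source phasor: V = 35.7∠-11.4° V = 35 - j7.056 V.
Step 5 — Ohm's law: I = V / Z_total = (35 - j7.056) / (200 + j98.96) = 0.1265 - j0.09789 A.
Step 6 — Convert to polar: |I| = 0.16 A, ∠I = -37.7°.

I = 0.16∠-37.7° A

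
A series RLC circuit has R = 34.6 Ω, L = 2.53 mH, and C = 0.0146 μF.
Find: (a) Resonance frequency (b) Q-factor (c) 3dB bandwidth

Step 1 — Resonance condition Im(Z)=0 gives ω₀ = 1/√(LC).
Step 2 — ω₀ = 1/√(0.00253·1.46e-08) = 1.645e+05 rad/s.
Step 3 — f₀ = ω₀/(2π) = 2.619e+04 Hz.
Step 4 — Series Q: Q = ω₀L/R = 1.645e+05·0.00253/34.6 = 12.03.
Step 5 — 3dB bandwidth: Δω = ω₀/Q = 1.368e+04 rad/s; BW = Δω/(2π) = 2177 Hz.

(a) f₀ = 2.619e+04 Hz  (b) Q = 12.03  (c) BW = 2177 Hz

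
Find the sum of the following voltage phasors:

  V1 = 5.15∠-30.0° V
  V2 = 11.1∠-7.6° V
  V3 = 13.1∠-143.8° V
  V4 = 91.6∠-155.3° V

Step 1 — Convert each phasor to rectangular form:
  V1 = 5.15·(cos(-30.0°) + j·sin(-30.0°)) = 4.46 - j2.575 V
  V2 = 11.1·(cos(-7.6°) + j·sin(-7.6°)) = 11 - j1.468 V
  V3 = 13.1·(cos(-143.8°) + j·sin(-143.8°)) = -10.57 - j7.737 V
  V4 = 91.6·(cos(-155.3°) + j·sin(-155.3°)) = -83.22 - j38.28 V
Step 2 — Sum components: V_total = -78.33 - j50.06 V.
Step 3 — Convert to polar: |V_total| = 92.96 V, ∠V_total = -147.4°.

V_total = 92.96∠-147.4° V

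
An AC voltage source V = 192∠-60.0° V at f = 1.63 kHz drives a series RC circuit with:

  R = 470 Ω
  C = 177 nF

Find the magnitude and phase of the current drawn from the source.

Step 1 — Angular frequency: ω = 2π·f = 2π·1630 = 1.024e+04 rad/s.
Step 2 — Component impedances:
  R: Z = R = 470 Ω
  C: Z = 1/(jωC) = -j/(ω·C) = 0 - j551.6 Ω
Step 3 — Series combination: Z_total = R + C = 470 - j551.6 Ω = 724.7∠-49.6° Ω.
Step 4 — Source phasor: V = 192∠-60.0° V = 96 - j166.3 V.
Step 5 — Ohm's law: I = V / Z_total = (96 - j166.3) / (470 - j551.6) = 0.2606 - j0.04797 A.
Step 6 — Convert to polar: |I| = 0.2649 A, ∠I = -10.4°.

I = 0.2649∠-10.4° A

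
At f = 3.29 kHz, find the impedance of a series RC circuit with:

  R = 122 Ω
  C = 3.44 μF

Step 1 — Angular frequency: ω = 2π·f = 2π·3290 = 2.067e+04 rad/s.
Step 2 — Component impedances:
  R: Z = R = 122 Ω
  C: Z = 1/(jωC) = -j/(ω·C) = 0 - j14.06 Ω
Step 3 — Series combination: Z_total = R + C = 122 - j14.06 Ω = 122.8∠-6.6° Ω.

Z = 122 - j14.06 Ω = 122.8∠-6.6° Ω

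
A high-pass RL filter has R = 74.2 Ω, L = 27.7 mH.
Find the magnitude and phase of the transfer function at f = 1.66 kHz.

Step 1 — Angular frequency: ω = 2π·1660 = 1.043e+04 rad/s.
Step 2 — Transfer function: H(jω) = jωL/(R + jωL).
Step 3 — Numerator jωL = j·288.9; denominator R + jωL = 74.2 + j288.9.
Step 4 — H = 0.9381 + j0.2409.
Step 5 — Magnitude: |H| = 0.9686 (-0.3 dB); phase: φ = 14.4°.

|H| = 0.9686 (-0.3 dB), φ = 14.4°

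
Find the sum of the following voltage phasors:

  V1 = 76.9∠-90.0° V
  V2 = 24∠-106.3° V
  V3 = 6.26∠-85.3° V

Step 1 — Convert each phasor to rectangular form:
  V1 = 76.9·(cos(-90.0°) + j·sin(-90.0°)) = 0 - j76.9 V
  V2 = 24·(cos(-106.3°) + j·sin(-106.3°)) = -6.736 - j23.04 V
  V3 = 6.26·(cos(-85.3°) + j·sin(-85.3°)) = 0.5129 - j6.239 V
Step 2 — Sum components: V_total = -6.223 - j106.2 V.
Step 3 — Convert to polar: |V_total| = 106.4 V, ∠V_total = -93.4°.

V_total = 106.4∠-93.4° V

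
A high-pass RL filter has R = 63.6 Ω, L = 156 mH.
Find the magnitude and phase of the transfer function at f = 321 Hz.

Step 1 — Angular frequency: ω = 2π·321 = 2017 rad/s.
Step 2 — Transfer function: H(jω) = jωL/(R + jωL).
Step 3 — Numerator jωL = j·314.6; denominator R + jωL = 63.6 + j314.6.
Step 4 — H = 0.9607 + j0.1942.
Step 5 — Magnitude: |H| = 0.9802 (-0.2 dB); phase: φ = 11.4°.

|H| = 0.9802 (-0.2 dB), φ = 11.4°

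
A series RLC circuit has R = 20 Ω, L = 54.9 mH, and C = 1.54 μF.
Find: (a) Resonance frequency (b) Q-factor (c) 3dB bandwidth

Step 1 — Resonance: ω₀ = 1/√(LC) = 1/√(0.0549·1.54e-06) = 3439 rad/s.
Step 2 — f₀ = ω₀/(2π) = 547.4 Hz.
Step 3 — Series Q: Q = ω₀L/R = 3439·0.0549/20 = 9.441.
Step 4 — Bandwidth: Δω = ω₀/Q = 364.3 rad/s; BW = Δω/(2π) = 57.98 Hz.

(a) f₀ = 547.4 Hz  (b) Q = 9.441  (c) BW = 57.98 Hz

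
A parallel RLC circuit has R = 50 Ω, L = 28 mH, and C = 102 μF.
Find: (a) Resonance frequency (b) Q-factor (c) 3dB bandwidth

Step 1 — Resonance: ω₀ = 1/√(LC) = 1/√(0.028·0.000102) = 591.7 rad/s.
Step 2 — f₀ = ω₀/(2π) = 94.18 Hz.
Step 3 — Parallel Q: Q = R/(ω₀L) = 50/(591.7·0.028) = 3.018.
Step 4 — Bandwidth: Δω = ω₀/Q = 196.1 rad/s; BW = Δω/(2π) = 31.21 Hz.

(a) f₀ = 94.18 Hz  (b) Q = 3.018  (c) BW = 31.21 Hz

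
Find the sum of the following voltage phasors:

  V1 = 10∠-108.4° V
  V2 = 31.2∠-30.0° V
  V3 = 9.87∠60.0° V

Step 1 — Convert each phasor to rectangular form:
  V1 = 10·(cos(-108.4°) + j·sin(-108.4°)) = -3.156 - j9.489 V
  V2 = 31.2·(cos(-30.0°) + j·sin(-30.0°)) = 27.02 - j15.6 V
  V3 = 9.87·(cos(60.0°) + j·sin(60.0°)) = 4.935 + j8.548 V
Step 2 — Sum components: V_total = 28.8 - j16.54 V.
Step 3 — Convert to polar: |V_total| = 33.21 V, ∠V_total = -29.9°.

V_total = 33.21∠-29.9° V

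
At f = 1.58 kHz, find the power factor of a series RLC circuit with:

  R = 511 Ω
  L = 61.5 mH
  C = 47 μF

Step 1 — Angular frequency: ω = 2π·f = 2π·1580 = 9927 rad/s.
Step 2 — Component impedances:
  R: Z = R = 511 Ω
  L: Z = jωL = j·9927·0.0615 = 0 + j610.5 Ω
  C: Z = 1/(jωC) = -j/(ω·C) = 0 - j2.143 Ω
Step 3 — Series combination: Z_total = R + L + C = 511 + j608.4 Ω = 794.5∠50.0° Ω.
Step 4 — Power factor: PF = cos(φ) = Re(Z)/|Z| = 511/794.5 = 0.6432.
Step 5 — Type: Im(Z) = 608.4 ⇒ lagging (phase φ = 50.0°).

PF = 0.6432 (lagging, φ = 50.0°)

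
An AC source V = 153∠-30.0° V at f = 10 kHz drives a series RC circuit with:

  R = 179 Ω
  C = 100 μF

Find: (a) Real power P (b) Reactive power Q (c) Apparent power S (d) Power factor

Step 1 — Angular frequency: ω = 2π·f = 2π·1e+04 = 6.283e+04 rad/s.
Step 2 — Component impedances:
  R: Z = R = 179 Ω
  C: Z = 1/(jωC) = -j/(ω·C) = 0 - j0.1592 Ω
Step 3 — Series combination: Z_total = R + C = 179 - j0.1592 Ω = 179∠-0.1° Ω.
Step 4 — Source phasor: V = 153∠-30.0° V = 132.5 - j76.5 V.
Step 5 — Current: I = V / Z = 0.7406 - j0.4267 A = 0.8547∠-29.9° A.
Step 6 — Complex power: S = V·I* = 130.8 - j0.1163 VA.
Step 7 — Real power: P = Re(S) = 130.8 W.
Step 8 — Reactive power: Q = Im(S) = -0.1163 VAR.
Step 9 — Apparent power: |S| = 130.8 VA.
Step 10 — Power factor: PF = P/|S| = 1 (leading).

(a) P = 130.8 W  (b) Q = -0.1163 VAR  (c) S = 130.8 VA  (d) PF = 1 (leading)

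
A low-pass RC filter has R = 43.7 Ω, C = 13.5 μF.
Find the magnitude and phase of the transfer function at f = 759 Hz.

Step 1 — Angular frequency: ω = 2π·759 = 4769 rad/s.
Step 2 — Transfer function: H(jω) = 1/(1 + jωRC).
Step 3 — Denominator: 1 + jωRC = 1 + j·4769·43.7·1.35e-05 = 1 + j2.813.
Step 4 — H = 0.1122 - j0.3156.
Step 5 — Magnitude: |H| = 0.3349 (-9.5 dB); phase: φ = -70.4°.

|H| = 0.3349 (-9.5 dB), φ = -70.4°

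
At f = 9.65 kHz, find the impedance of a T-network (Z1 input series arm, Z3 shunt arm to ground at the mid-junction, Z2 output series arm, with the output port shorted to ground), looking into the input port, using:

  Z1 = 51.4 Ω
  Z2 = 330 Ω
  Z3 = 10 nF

Step 1 — Angular frequency: ω = 2π·f = 2π·9650 = 6.063e+04 rad/s.
Step 2 — Component impedances:
  Z1: Z = R = 51.4 Ω
  Z2: Z = R = 330 Ω
  Z3: Z = 1/(jωC) = -j/(ω·C) = 0 - j1649 Ω
Step 3 — With the output port shorted to ground, the output series arm Z2 runs from the junction to ground; the shunt arm Z3 also runs from the junction to ground. They appear in parallel: Z3 || Z2 = 317.3 - j63.49 Ω.
Step 4 — Series with input arm Z1: Z_in = Z1 + (Z3 || Z2) = 368.7 - j63.49 Ω = 374.1∠-9.8° Ω.

Z = 368.7 - j63.49 Ω = 374.1∠-9.8° Ω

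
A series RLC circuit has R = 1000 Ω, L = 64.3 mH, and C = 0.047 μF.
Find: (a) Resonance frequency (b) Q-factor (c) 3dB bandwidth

Step 1 — Resonance condition Im(Z)=0 gives ω₀ = 1/√(LC).
Step 2 — ω₀ = 1/√(0.0643·4.7e-08) = 1.819e+04 rad/s.
Step 3 — f₀ = ω₀/(2π) = 2895 Hz.
Step 4 — Series Q: Q = ω₀L/R = 1.819e+04·0.0643/1000 = 1.17.
Step 5 — 3dB bandwidth: Δω = ω₀/Q = 1.555e+04 rad/s; BW = Δω/(2π) = 2475 Hz.

(a) f₀ = 2895 Hz  (b) Q = 1.17  (c) BW = 2475 Hz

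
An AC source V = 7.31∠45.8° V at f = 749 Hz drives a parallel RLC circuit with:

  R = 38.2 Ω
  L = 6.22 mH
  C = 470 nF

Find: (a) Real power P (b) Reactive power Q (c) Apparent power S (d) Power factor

Step 1 — Angular frequency: ω = 2π·f = 2π·749 = 4706 rad/s.
Step 2 — Component impedances:
  R: Z = R = 38.2 Ω
  L: Z = jωL = j·4706·0.00622 = 0 + j29.27 Ω
  C: Z = 1/(jωC) = -j/(ω·C) = 0 - j452.1 Ω
Step 3 — Parallel combination: 1/Z_total = 1/R + 1/L + 1/C; Z_total = 15.34 + j18.73 Ω = 24.21∠50.7° Ω.
Step 4 — Source phasor: V = 7.31∠45.8° V = 5.096 + j5.241 V.
Step 5 — Current: I = V / Z = 0.3009 - j0.02564 A = 0.3019∠-4.9° A.
Step 6 — Complex power: S = V·I* = 1.399 + j1.707 VA.
Step 7 — Real power: P = Re(S) = 1.399 W.
Step 8 — Reactive power: Q = Im(S) = 1.707 VAR.
Step 9 — Apparent power: |S| = 2.207 VA.
Step 10 — Power factor: PF = P/|S| = 0.6338 (lagging).

(a) P = 1.399 W  (b) Q = 1.707 VAR  (c) S = 2.207 VA  (d) PF = 0.6338 (lagging)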